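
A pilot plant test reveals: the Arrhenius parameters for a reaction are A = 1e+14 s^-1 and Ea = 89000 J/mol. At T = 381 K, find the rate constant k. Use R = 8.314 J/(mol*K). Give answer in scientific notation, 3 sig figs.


k = A * exp(-Ea/(R*T))
k = 1e+14 * exp(-89000 / (8.314 * 381))
k = 1e+14 * exp(-28.09668)
k = 6.28e+01


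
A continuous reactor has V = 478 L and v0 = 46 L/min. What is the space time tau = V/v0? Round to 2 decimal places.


tau = V / v0
tau = 478 / 46
tau = 10.39 min


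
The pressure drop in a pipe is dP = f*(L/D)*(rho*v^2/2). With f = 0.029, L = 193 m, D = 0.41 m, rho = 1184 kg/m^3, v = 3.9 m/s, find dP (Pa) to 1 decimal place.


dP = f * (L/D) * (rho*v^2/2)
dP = 0.029 * (193/0.41) * (1184*3.9^2/2)
L/D = 470.73170732
rho*v^2/2 = 1184*15.21/2 = 9004.32
dP = 0.029 * 470.73170732 * 9004.32
dP = 122919.9 Pa


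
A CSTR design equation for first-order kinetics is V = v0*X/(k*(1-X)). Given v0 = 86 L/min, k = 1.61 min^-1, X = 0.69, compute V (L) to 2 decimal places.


V = v0 * X / (k * (1 - X))
V = 86 * 0.69 / (1.61 * (1 - 0.69))
V = 59.34 / (1.61 * 0.31)
V = 59.34 / 0.4991
V = 118.89 L


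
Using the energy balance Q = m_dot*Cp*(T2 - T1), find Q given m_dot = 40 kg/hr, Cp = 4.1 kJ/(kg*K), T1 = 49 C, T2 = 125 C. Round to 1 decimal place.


Q = m_dot * Cp * (T2 - T1)
Q = 40 * 4.1 * (125 - 49)
Q = 40 * 4.1 * 76
Q = 12464.0 kJ/hr


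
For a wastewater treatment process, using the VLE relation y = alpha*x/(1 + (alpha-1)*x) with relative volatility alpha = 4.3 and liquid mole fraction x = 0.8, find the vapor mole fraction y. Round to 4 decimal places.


y = alpha*x / (1 + (alpha-1)*x)
y = 4.3*0.8 / (1 + (4.3-1)*0.8)
y = 3.44 / (1 + 2.64)
y = 3.44 / 3.64
y = 0.9451


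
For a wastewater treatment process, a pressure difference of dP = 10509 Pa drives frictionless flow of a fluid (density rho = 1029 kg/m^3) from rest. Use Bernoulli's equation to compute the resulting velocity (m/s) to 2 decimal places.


v = sqrt(2*dP/rho)
v = sqrt(2*10509/1029)
v = sqrt(20.425656)
v = 4.52 m/s


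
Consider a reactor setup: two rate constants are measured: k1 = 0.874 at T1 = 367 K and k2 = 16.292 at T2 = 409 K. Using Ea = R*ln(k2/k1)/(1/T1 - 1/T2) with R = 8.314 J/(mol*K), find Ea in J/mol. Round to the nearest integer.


Ea = R * ln(k2/k1) / (1/T1 - 1/T2)
ln(k2/k1) = ln(16.292/0.874) = 2.9253491
1/T1 - 1/T2 = 1/367 - 1/409 = 0.000279807865
Ea = 8.314 * 2.9253491 / 0.000279807865
Ea = 86922 J/mol


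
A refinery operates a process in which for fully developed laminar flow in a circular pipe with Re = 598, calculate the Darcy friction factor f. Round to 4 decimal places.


f = 64 / Re
f = 64 / 598
f = 0.1070


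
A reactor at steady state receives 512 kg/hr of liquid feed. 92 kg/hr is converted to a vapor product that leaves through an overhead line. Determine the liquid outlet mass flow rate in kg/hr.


Steady-state mass balance on the main outlet: F_out = F_in - F_removed
F_out = 512 - 92
F_out = 420 kg/hr


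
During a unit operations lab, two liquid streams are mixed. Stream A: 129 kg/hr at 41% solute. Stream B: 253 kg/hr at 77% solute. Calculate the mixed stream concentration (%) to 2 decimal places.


Mass balance on solute: F1*x1 + F2*x2 = F3*x3
F3 = F1 + F2 = 129 + 253 = 382 kg/hr
x3 = (F1*x1 + F2*x2)/F3
x3 = (129*0.41 + 253*0.77) / 382
x3 = 64.84%


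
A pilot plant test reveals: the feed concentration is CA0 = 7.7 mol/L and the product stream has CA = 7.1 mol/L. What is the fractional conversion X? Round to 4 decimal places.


X = (CA0 - CA) / CA0
X = (7.7 - 7.1) / 7.7
X = 0.6 / 7.7
X = 0.0779


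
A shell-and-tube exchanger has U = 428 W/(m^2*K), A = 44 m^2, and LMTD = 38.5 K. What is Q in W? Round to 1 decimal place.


Q = U * A * LMTD
Q = 428 * 44 * 38.5
Q = 725032.0 W


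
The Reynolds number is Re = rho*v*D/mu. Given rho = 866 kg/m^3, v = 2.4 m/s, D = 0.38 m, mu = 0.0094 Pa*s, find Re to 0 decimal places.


Re = rho * v * D / mu
Re = 866 * 2.4 * 0.38 / 0.0094
Re = 789.792 / 0.0094
Re = 84020


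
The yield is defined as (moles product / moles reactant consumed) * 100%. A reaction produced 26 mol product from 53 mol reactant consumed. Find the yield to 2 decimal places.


Yield = (moles product / moles consumed) * 100%
Yield = (26 / 53) * 100
Yield = 0.4906 * 100
Yield = 49.06%


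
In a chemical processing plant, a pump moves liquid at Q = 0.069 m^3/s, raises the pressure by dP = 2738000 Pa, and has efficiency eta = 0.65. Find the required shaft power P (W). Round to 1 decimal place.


P = Q * dP / eta
P = 0.069 * 2738000 / 0.65
P = 188922.0 / 0.65
P = 290649.2 W


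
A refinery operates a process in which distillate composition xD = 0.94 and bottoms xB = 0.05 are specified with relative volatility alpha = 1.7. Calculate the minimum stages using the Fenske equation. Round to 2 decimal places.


N_min = ln((xD*(1-xB))/(xB*(1-xD))) / ln(alpha)
Numerator inside ln: 0.893 / 0.003 = 297.666667
ln(297.666667) = 5.695974
ln(alpha) = ln(1.7) = 0.530628
N_min = 5.695974 / 0.530628 = 10.73


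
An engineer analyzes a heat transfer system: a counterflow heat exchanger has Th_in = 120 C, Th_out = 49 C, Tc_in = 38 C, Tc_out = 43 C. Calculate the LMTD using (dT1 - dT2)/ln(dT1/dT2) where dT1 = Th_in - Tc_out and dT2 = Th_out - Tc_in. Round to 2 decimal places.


dT1 = Th_in - Tc_out = 120 - 43 = 77
dT2 = Th_out - Tc_in = 49 - 38 = 11
LMTD = (dT1 - dT2) / ln(dT1/dT2)
LMTD = (77 - 11) / ln(77/11)
LMTD = 33.92 K


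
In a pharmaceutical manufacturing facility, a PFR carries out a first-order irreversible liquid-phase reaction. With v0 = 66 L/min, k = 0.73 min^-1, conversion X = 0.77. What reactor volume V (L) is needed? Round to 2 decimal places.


V = (v0/k) * ln(1/(1-X))
V = (66/0.73) * ln(1/(1-0.77))
V = 90.410959 * ln(4.347826)
V = 90.410959 * 1.469676
V = 132.87 L


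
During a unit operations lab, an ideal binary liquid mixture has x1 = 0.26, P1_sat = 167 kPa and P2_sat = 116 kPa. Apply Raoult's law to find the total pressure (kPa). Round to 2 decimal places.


P = x1*P1_sat + x2*P2_sat
x2 = 1 - x1 = 1 - 0.26 = 0.74
P = 0.26*167 + 0.74*116
P = 43.42 + 85.84
P = 129.26 kPa


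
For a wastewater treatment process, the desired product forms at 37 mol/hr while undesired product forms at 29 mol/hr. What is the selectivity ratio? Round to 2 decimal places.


S = desired product rate / undesired product rate
S = 37 / 29
S = 1.28


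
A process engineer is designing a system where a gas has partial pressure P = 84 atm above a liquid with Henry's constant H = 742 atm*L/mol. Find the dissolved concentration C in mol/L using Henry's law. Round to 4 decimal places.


C = P / H
C = 84 / 742
C = 0.1132 mol/L


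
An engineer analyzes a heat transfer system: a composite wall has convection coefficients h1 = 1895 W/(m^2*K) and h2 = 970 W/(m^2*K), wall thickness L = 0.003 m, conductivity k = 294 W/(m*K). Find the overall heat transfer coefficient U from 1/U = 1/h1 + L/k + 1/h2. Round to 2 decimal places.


1/U = 1/h1 + L/k + 1/h2
1/U = 1/1895 + 0.003/294 + 1/970
1/U = 0.0005277045 + 1.02041e-05 + 0.0010309278
1/U = 0.0015688364
U = 637.42 W/(m^2*K)


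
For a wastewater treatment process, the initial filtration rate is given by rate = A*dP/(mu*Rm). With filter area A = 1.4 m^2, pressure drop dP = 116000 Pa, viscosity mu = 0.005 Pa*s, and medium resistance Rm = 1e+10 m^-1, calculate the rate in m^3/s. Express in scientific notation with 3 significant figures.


rate = A * dP / (mu * Rm)
rate = 1.4 * 116000 / (0.005 * 1e+10)
rate = 162400.0 / 5.000e+07
rate = 3.25e-03 m^3/s


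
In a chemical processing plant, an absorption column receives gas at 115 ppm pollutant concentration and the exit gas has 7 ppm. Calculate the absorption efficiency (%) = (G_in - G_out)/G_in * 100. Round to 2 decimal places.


Efficiency = (G_in - G_out) / G_in * 100%
Efficiency = (115 - 7) / 115 * 100
Efficiency = 108 / 115 * 100
Efficiency = 93.91%


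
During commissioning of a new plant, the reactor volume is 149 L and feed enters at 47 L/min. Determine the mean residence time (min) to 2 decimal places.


tau = V / v0
tau = 149 / 47
tau = 3.17 min


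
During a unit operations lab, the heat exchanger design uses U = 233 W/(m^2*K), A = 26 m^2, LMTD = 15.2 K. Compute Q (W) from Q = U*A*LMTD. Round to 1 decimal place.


Q = U * A * LMTD
Q = 233 * 26 * 15.2
Q = 92081.6 W


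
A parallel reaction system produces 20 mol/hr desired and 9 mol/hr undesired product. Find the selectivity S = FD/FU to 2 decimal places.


S = desired product rate / undesired product rate
S = 20 / 9
S = 2.22


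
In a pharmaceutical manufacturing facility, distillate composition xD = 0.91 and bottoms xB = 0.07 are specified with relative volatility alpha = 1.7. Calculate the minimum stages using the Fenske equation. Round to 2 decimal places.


N_min = ln((xD*(1-xB))/(xB*(1-xD))) / ln(alpha)
Numerator inside ln: 0.8463 / 0.0063 = 134.333333
ln(134.333333) = 4.900324
ln(alpha) = ln(1.7) = 0.530628
N_min = 4.900324 / 0.530628 = 9.23


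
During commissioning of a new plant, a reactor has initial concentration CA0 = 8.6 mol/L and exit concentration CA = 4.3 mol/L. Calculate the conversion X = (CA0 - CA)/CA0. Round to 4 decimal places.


X = (CA0 - CA) / CA0
X = (8.6 - 4.3) / 8.6
X = 4.3 / 8.6
X = 0.5000


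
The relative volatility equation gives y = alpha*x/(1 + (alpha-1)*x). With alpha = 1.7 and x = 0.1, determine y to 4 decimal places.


y = alpha*x / (1 + (alpha-1)*x)
y = 1.7*0.1 / (1 + (1.7-1)*0.1)
y = 0.17 / (1 + 0.07)
y = 0.17 / 1.07
y = 0.1589


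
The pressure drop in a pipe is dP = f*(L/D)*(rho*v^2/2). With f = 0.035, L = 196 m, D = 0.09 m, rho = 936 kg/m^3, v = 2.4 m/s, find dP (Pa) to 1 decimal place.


dP = f * (L/D) * (rho*v^2/2)
dP = 0.035 * (196/0.09) * (936*2.4^2/2)
L/D = 2177.77777778
rho*v^2/2 = 936*5.76/2 = 2695.68
dP = 0.035 * 2177.77777778 * 2695.68
dP = 205470.7 Pa


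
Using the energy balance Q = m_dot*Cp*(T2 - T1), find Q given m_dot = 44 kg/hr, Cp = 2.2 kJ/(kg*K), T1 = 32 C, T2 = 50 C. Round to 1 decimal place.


Q = m_dot * Cp * (T2 - T1)
Q = 44 * 2.2 * (50 - 32)
Q = 44 * 2.2 * 18
Q = 1742.4 kJ/hr


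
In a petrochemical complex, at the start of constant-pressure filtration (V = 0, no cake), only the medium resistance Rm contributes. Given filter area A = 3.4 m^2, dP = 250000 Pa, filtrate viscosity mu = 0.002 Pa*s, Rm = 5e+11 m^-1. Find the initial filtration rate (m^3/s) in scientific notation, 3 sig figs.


rate = A * dP / (mu * Rm)
rate = 3.4 * 250000 / (0.002 * 5e+11)
rate = 850000.0 / 1.000e+09
rate = 8.50e-04 m^3/s


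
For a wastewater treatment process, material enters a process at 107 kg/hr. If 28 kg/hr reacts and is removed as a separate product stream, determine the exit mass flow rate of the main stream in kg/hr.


Steady-state mass balance on the main outlet: F_out = F_in - F_removed
F_out = 107 - 28
F_out = 79 kg/hr


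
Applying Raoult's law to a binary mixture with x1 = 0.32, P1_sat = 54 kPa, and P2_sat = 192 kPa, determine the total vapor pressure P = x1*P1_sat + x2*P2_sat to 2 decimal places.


P = x1*P1_sat + x2*P2_sat
x2 = 1 - x1 = 1 - 0.32 = 0.68
P = 0.32*54 + 0.68*192
P = 17.28 + 130.56
P = 147.84 kPa


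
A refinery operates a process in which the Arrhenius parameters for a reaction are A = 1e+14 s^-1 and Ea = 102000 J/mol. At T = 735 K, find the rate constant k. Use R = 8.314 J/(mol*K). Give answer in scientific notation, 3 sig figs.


k = A * exp(-Ea/(R*T))
k = 1e+14 * exp(-102000 / (8.314 * 735))
k = 1e+14 * exp(-16.691786)
k = 5.63e+06


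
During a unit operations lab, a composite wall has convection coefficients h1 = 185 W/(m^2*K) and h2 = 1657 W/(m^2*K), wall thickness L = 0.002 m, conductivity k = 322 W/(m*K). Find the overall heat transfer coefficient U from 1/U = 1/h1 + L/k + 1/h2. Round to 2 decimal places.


1/U = 1/h1 + L/k + 1/h2
1/U = 1/185 + 0.002/322 + 1/1657
1/U = 0.0054054054 + 6.2112e-06 + 0.0006035003
1/U = 0.0060151169
U = 166.25 W/(m^2*K)


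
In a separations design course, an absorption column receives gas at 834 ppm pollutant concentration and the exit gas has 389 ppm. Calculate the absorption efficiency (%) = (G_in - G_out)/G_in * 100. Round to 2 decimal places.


Efficiency = (G_in - G_out) / G_in * 100%
Efficiency = (834 - 389) / 834 * 100
Efficiency = 445 / 834 * 100
Efficiency = 53.36%


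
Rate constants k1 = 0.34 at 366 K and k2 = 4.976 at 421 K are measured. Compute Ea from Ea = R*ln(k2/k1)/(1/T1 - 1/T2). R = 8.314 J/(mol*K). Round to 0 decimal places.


Ea = R * ln(k2/k1) / (1/T1 - 1/T2)
ln(k2/k1) = ln(4.976/0.34) = 2.683436
1/T1 - 1/T2 = 1/366 - 1/421 = 0.000356943525
Ea = 8.314 * 2.683436 / 0.000356943525
Ea = 62503 J/mol


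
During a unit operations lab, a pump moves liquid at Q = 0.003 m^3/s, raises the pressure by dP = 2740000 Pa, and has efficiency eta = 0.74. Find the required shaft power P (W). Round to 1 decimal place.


P = Q * dP / eta
P = 0.003 * 2740000 / 0.74
P = 8220.0 / 0.74
P = 11108.1 W


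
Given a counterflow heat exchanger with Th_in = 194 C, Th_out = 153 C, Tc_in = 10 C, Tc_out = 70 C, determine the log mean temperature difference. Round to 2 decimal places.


dT1 = Th_in - Tc_out = 194 - 70 = 124
dT2 = Th_out - Tc_in = 153 - 10 = 143
LMTD = (dT1 - dT2) / ln(dT1/dT2)
LMTD = (124 - 143) / ln(124/143)
LMTD = 133.27 K


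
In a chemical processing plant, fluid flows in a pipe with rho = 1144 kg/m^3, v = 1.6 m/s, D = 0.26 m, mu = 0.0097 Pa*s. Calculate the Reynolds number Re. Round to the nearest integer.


Re = rho * v * D / mu
Re = 1144 * 1.6 * 0.26 / 0.0097
Re = 475.904 / 0.0097
Re = 49062


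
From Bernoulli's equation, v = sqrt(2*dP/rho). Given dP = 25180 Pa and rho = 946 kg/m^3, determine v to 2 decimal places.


v = sqrt(2*dP/rho)
v = sqrt(2*25180/946)
v = sqrt(53.234672)
v = 7.30 m/s


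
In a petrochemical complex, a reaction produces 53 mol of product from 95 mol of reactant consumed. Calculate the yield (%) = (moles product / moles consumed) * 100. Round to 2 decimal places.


Yield = (moles product / moles consumed) * 100%
Yield = (53 / 95) * 100
Yield = 0.5579 * 100
Yield = 55.79%


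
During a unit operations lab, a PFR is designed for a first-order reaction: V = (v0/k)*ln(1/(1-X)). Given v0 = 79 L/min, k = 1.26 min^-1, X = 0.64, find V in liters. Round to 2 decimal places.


V = (v0/k) * ln(1/(1-X))
V = (79/1.26) * ln(1/(1-0.64))
V = 62.698413 * ln(2.777778)
V = 62.698413 * 1.021651
V = 64.06 L


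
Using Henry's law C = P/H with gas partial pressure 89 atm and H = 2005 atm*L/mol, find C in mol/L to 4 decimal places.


C = P / H
C = 89 / 2005
C = 0.0444 mol/L


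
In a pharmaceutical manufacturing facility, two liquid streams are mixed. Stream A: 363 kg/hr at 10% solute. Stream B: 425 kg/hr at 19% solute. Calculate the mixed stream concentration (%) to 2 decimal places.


Mass balance on solute: F1*x1 + F2*x2 = F3*x3
F3 = F1 + F2 = 363 + 425 = 788 kg/hr
x3 = (F1*x1 + F2*x2)/F3
x3 = (363*0.1 + 425*0.19) / 788
x3 = 14.85%


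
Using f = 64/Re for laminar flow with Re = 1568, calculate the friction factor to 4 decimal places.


f = 64 / Re
f = 64 / 1568
f = 0.0408


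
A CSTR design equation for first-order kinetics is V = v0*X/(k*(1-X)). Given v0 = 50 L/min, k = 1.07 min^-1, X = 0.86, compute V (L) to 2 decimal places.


V = v0 * X / (k * (1 - X))
V = 50 * 0.86 / (1.07 * (1 - 0.86))
V = 43.0 / (1.07 * 0.14)
V = 43.0 / 0.1498
V = 287.05 L


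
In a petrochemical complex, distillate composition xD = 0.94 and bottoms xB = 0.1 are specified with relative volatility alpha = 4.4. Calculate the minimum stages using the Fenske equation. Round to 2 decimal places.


N_min = ln((xD*(1-xB))/(xB*(1-xD))) / ln(alpha)
Numerator inside ln: 0.846 / 0.006 = 141.0
ln(141.0) = 4.94876
ln(alpha) = ln(4.4) = 1.481605
N_min = 4.94876 / 1.481605 = 3.34


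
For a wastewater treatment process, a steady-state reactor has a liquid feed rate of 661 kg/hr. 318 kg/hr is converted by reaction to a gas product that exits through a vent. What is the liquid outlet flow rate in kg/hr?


Steady-state mass balance on the main outlet: F_out = F_in - F_removed
F_out = 661 - 318
F_out = 343 kg/hr


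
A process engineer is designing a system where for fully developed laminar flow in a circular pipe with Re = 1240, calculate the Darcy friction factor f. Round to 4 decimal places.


f = 64 / Re
f = 64 / 1240
f = 0.0516


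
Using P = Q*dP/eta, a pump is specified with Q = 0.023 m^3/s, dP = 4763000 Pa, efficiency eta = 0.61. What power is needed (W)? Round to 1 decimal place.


P = Q * dP / eta
P = 0.023 * 4763000 / 0.61
P = 109549.0 / 0.61
P = 179588.5 W


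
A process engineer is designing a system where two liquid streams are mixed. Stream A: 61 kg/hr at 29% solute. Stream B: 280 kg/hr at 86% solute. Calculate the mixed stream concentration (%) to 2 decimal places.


Mass balance on solute: F1*x1 + F2*x2 = F3*x3
F3 = F1 + F2 = 61 + 280 = 341 kg/hr
x3 = (F1*x1 + F2*x2)/F3
x3 = (61*0.29 + 280*0.86) / 341
x3 = 75.80%


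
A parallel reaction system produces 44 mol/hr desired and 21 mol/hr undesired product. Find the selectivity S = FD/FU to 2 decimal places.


S = desired product rate / undesired product rate
S = 44 / 21
S = 2.10


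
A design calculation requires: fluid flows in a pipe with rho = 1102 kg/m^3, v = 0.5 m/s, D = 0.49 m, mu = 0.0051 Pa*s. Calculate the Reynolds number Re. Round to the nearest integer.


Re = rho * v * D / mu
Re = 1102 * 0.5 * 0.49 / 0.0051
Re = 269.99 / 0.0051
Re = 52939


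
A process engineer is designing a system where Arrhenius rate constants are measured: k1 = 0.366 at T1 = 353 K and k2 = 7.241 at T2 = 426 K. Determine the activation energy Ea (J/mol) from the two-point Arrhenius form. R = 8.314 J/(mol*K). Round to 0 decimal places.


Ea = R * ln(k2/k1) / (1/T1 - 1/T2)
ln(k2/k1) = ln(7.241/0.366) = 2.9848813
1/T1 - 1/T2 = 1/353 - 1/426 = 0.000485443349
Ea = 8.314 * 2.9848813 / 0.000485443349
Ea = 51121 J/mol


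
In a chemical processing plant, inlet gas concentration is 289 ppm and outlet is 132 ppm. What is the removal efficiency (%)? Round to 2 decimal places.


Efficiency = (G_in - G_out) / G_in * 100%
Efficiency = (289 - 132) / 289 * 100
Efficiency = 157 / 289 * 100
Efficiency = 54.33%


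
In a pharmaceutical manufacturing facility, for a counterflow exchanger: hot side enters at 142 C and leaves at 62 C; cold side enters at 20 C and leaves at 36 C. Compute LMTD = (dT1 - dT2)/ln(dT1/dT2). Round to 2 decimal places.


dT1 = Th_in - Tc_out = 142 - 36 = 106
dT2 = Th_out - Tc_in = 62 - 20 = 42
LMTD = (dT1 - dT2) / ln(dT1/dT2)
LMTD = (106 - 42) / ln(106/42)
LMTD = 69.13 K


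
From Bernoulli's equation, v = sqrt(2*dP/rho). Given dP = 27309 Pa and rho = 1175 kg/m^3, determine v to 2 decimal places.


v = sqrt(2*dP/rho)
v = sqrt(2*27309/1175)
v = sqrt(46.483404)
v = 6.82 m/s


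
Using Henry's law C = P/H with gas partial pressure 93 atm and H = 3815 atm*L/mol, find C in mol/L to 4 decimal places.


C = P / H
C = 93 / 3815
C = 0.0244 mol/L


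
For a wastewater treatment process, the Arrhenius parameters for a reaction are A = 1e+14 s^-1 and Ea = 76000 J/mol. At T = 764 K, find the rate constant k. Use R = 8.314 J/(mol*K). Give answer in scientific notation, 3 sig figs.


k = A * exp(-Ea/(R*T))
k = 1e+14 * exp(-76000 / (8.314 * 764))
k = 1e+14 * exp(-11.964931)
k = 6.36e+08


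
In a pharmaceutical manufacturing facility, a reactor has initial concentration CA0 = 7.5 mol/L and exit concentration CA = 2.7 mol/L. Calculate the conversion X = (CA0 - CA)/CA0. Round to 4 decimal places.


X = (CA0 - CA) / CA0
X = (7.5 - 2.7) / 7.5
X = 4.8 / 7.5
X = 0.6400


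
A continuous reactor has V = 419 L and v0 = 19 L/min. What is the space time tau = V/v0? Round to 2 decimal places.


tau = V / v0
tau = 419 / 19
tau = 22.05 min


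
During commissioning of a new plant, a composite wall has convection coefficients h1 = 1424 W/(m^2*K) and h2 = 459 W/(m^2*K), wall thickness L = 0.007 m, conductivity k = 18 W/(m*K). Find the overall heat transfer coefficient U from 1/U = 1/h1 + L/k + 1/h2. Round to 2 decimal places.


1/U = 1/h1 + L/k + 1/h2
1/U = 1/1424 + 0.007/18 + 1/459
1/U = 0.0007022472 + 0.0003888889 + 0.0021786492
1/U = 0.0032697853
U = 305.83 W/(m^2*K)


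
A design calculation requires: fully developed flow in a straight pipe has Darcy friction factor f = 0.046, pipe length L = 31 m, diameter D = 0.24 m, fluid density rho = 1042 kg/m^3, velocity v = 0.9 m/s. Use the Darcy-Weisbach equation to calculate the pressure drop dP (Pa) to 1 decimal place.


dP = f * (L/D) * (rho*v^2/2)
dP = 0.046 * (31/0.24) * (1042*0.9^2/2)
L/D = 129.16666667
rho*v^2/2 = 1042*0.81/2 = 422.01
dP = 0.046 * 129.16666667 * 422.01
dP = 2507.4 Pa


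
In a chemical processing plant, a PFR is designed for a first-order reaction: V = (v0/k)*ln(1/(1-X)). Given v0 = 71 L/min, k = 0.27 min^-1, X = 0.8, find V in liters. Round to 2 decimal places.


V = (v0/k) * ln(1/(1-X))
V = (71/0.27) * ln(1/(1-0.8))
V = 262.962963 * ln(5.0)
V = 262.962963 * 1.609438
V = 423.22 L


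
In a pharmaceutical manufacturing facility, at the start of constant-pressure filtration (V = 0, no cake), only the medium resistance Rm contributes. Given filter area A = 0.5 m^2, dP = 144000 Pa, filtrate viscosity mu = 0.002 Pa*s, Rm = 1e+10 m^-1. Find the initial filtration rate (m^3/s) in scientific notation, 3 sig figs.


rate = A * dP / (mu * Rm)
rate = 0.5 * 144000 / (0.002 * 1e+10)
rate = 72000.0 / 2.000e+07
rate = 3.60e-03 m^3/s


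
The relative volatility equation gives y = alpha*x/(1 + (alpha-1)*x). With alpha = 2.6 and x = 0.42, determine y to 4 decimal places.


y = alpha*x / (1 + (alpha-1)*x)
y = 2.6*0.42 / (1 + (2.6-1)*0.42)
y = 1.092 / (1 + 0.672)
y = 1.092 / 1.672
y = 0.6531


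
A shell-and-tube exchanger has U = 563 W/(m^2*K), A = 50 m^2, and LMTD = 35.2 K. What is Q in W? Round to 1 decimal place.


Q = U * A * LMTD
Q = 563 * 50 * 35.2
Q = 990880.0 W


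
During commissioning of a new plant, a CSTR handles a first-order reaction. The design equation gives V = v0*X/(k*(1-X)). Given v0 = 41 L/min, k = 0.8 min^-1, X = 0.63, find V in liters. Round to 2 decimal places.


V = v0 * X / (k * (1 - X))
V = 41 * 0.63 / (0.8 * (1 - 0.63))
V = 25.83 / (0.8 * 0.37)
V = 25.83 / 0.296
V = 87.26 L


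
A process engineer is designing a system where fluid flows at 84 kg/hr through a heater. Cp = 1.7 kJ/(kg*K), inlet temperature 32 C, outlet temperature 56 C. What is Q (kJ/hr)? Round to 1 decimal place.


Q = m_dot * Cp * (T2 - T1)
Q = 84 * 1.7 * (56 - 32)
Q = 84 * 1.7 * 24
Q = 3427.2 kJ/hr


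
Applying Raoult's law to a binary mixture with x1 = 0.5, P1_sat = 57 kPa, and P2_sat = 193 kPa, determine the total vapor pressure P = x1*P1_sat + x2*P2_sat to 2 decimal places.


P = x1*P1_sat + x2*P2_sat
x2 = 1 - x1 = 1 - 0.5 = 0.5
P = 0.5*57 + 0.5*193
P = 28.5 + 96.5
P = 125.00 kPa


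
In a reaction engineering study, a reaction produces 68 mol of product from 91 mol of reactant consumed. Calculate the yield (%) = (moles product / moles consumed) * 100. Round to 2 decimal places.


Yield = (moles product / moles consumed) * 100%
Yield = (68 / 91) * 100
Yield = 0.7473 * 100
Yield = 74.73%


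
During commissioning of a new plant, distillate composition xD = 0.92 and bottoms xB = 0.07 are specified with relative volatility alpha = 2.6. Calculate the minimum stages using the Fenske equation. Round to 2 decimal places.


N_min = ln((xD*(1-xB))/(xB*(1-xD))) / ln(alpha)
Numerator inside ln: 0.8556 / 0.0056 = 152.785714
ln(152.785714) = 5.029036
ln(alpha) = ln(2.6) = 0.955511
N_min = 5.029036 / 0.955511 = 5.26


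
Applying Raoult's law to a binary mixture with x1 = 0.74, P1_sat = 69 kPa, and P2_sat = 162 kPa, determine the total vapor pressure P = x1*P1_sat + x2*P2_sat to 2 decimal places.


P = x1*P1_sat + x2*P2_sat
x2 = 1 - x1 = 1 - 0.74 = 0.26
P = 0.74*69 + 0.26*162
P = 51.06 + 42.12
P = 93.18 kPa


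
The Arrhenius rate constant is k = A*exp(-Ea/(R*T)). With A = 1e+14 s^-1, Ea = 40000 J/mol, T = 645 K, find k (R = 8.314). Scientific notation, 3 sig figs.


k = A * exp(-Ea/(R*T))
k = 1e+14 * exp(-40000 / (8.314 * 645))
k = 1e+14 * exp(-7.459166)
k = 5.76e+10


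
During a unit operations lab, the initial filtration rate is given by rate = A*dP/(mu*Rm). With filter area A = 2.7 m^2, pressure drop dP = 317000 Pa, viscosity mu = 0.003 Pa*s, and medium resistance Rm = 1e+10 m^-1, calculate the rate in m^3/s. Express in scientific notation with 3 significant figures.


rate = A * dP / (mu * Rm)
rate = 2.7 * 317000 / (0.003 * 1e+10)
rate = 855900.0 / 3.000e+07
rate = 2.85e-02 m^3/s


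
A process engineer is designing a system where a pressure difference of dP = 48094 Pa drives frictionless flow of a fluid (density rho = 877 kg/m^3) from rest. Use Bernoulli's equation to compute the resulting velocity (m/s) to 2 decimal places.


v = sqrt(2*dP/rho)
v = sqrt(2*48094/877)
v = sqrt(109.678449)
v = 10.47 m/s


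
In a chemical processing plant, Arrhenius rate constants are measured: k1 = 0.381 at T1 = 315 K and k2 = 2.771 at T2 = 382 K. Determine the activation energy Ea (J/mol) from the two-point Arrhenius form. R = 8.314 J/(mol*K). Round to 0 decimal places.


Ea = R * ln(k2/k1) / (1/T1 - 1/T2)
ln(k2/k1) = ln(2.771/0.381) = 1.9841642
1/T1 - 1/T2 = 1/315 - 1/382 = 0.000556802127
Ea = 8.314 * 1.9841642 / 0.000556802127
Ea = 29627 J/mol


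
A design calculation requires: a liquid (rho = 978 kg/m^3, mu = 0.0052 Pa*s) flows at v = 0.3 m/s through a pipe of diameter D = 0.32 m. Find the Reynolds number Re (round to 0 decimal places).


Re = rho * v * D / mu
Re = 978 * 0.3 * 0.32 / 0.0052
Re = 93.888 / 0.0052
Re = 18055


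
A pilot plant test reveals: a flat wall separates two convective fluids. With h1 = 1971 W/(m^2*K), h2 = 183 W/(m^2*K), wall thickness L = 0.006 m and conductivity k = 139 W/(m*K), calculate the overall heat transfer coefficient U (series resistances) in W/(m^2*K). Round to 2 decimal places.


1/U = 1/h1 + L/k + 1/h2
1/U = 1/1971 + 0.006/139 + 1/183
1/U = 0.0005073567 + 4.31655e-05 + 0.0054644809
1/U = 0.0060150031
U = 166.25 W/(m^2*K)


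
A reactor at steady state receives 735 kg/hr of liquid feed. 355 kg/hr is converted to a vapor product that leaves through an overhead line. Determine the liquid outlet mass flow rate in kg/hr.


Steady-state mass balance on the main outlet: F_out = F_in - F_removed
F_out = 735 - 355
F_out = 380 kg/hr


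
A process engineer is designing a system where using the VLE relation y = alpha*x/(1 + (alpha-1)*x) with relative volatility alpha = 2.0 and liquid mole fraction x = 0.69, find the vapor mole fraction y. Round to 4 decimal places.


y = alpha*x / (1 + (alpha-1)*x)
y = 2.0*0.69 / (1 + (2.0-1)*0.69)
y = 1.38 / (1 + 0.69)
y = 1.38 / 1.69
y = 0.8166


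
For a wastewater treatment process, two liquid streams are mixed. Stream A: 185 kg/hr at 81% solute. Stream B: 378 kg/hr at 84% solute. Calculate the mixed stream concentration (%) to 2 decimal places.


Mass balance on solute: F1*x1 + F2*x2 = F3*x3
F3 = F1 + F2 = 185 + 378 = 563 kg/hr
x3 = (F1*x1 + F2*x2)/F3
x3 = (185*0.81 + 378*0.84) / 563
x3 = 83.01%


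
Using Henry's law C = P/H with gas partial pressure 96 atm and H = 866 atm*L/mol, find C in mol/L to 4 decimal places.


C = P / H
C = 96 / 866
C = 0.1109 mol/L


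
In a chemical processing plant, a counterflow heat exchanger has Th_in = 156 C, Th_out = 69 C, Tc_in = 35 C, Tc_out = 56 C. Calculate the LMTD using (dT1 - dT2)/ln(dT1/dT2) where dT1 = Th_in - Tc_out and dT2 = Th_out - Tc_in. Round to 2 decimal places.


dT1 = Th_in - Tc_out = 156 - 56 = 100
dT2 = Th_out - Tc_in = 69 - 35 = 34
LMTD = (dT1 - dT2) / ln(dT1/dT2)
LMTD = (100 - 34) / ln(100/34)
LMTD = 61.18 K


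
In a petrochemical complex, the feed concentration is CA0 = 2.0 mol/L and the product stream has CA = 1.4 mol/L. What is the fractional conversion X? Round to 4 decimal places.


X = (CA0 - CA) / CA0
X = (2.0 - 1.4) / 2.0
X = 0.6 / 2.0
X = 0.3000


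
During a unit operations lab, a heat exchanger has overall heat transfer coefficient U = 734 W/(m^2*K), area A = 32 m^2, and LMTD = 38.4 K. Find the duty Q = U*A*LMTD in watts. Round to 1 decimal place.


Q = U * A * LMTD
Q = 734 * 32 * 38.4
Q = 901939.2 W


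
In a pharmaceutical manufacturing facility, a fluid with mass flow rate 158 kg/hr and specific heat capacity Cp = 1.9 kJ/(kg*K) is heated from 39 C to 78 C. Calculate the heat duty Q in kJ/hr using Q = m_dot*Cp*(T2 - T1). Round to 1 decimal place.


Q = m_dot * Cp * (T2 - T1)
Q = 158 * 1.9 * (78 - 39)
Q = 158 * 1.9 * 39
Q = 11707.8 kJ/hr


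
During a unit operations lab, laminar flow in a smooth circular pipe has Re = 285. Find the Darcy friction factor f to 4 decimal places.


f = 64 / Re
f = 64 / 285
f = 0.2246


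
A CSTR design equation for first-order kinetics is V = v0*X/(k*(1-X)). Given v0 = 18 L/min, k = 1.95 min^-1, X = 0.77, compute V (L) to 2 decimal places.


V = v0 * X / (k * (1 - X))
V = 18 * 0.77 / (1.95 * (1 - 0.77))
V = 13.86 / (1.95 * 0.23)
V = 13.86 / 0.4485
V = 30.90 L


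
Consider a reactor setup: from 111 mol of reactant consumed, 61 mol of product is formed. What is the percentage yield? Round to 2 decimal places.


Yield = (moles product / moles consumed) * 100%
Yield = (61 / 111) * 100
Yield = 0.5495 * 100
Yield = 54.95%


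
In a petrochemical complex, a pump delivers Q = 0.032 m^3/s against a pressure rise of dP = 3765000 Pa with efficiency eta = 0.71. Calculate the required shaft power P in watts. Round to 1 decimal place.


P = Q * dP / eta
P = 0.032 * 3765000 / 0.71
P = 120480.0 / 0.71
P = 169690.1 W


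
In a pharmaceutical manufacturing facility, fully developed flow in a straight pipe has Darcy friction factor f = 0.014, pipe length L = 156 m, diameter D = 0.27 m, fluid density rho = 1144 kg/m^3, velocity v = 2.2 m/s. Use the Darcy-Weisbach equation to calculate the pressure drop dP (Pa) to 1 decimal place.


dP = f * (L/D) * (rho*v^2/2)
dP = 0.014 * (156/0.27) * (1144*2.2^2/2)
L/D = 577.77777778
rho*v^2/2 = 1144*4.84/2 = 2768.48
dP = 0.014 * 577.77777778 * 2768.48
dP = 22393.9 Pa


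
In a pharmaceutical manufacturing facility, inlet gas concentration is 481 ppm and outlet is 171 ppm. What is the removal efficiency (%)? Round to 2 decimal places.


Efficiency = (G_in - G_out) / G_in * 100%
Efficiency = (481 - 171) / 481 * 100
Efficiency = 310 / 481 * 100
Efficiency = 64.45%


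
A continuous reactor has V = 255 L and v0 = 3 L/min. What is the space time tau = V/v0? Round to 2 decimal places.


tau = V / v0
tau = 255 / 3
tau = 85.00 min


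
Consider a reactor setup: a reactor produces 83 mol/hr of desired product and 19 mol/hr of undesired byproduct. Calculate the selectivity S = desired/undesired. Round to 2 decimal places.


S = desired product rate / undesired product rate
S = 83 / 19
S = 4.37


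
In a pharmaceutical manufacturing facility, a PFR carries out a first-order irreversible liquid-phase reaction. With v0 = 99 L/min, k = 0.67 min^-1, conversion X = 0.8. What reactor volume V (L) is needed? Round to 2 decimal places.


V = (v0/k) * ln(1/(1-X))
V = (99/0.67) * ln(1/(1-0.8))
V = 147.761194 * ln(5.0)
V = 147.761194 * 1.609438
V = 237.81 L


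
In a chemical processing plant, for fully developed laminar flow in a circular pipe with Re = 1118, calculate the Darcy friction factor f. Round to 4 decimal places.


f = 64 / Re
f = 64 / 1118
f = 0.0572


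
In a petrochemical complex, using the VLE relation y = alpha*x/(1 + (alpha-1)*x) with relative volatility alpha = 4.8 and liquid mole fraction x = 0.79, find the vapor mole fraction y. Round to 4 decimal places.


y = alpha*x / (1 + (alpha-1)*x)
y = 4.8*0.79 / (1 + (4.8-1)*0.79)
y = 3.792 / (1 + 3.002)
y = 3.792 / 4.002
y = 0.9475


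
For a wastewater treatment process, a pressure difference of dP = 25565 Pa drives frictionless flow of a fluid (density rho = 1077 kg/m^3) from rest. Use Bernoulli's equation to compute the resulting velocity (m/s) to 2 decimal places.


v = sqrt(2*dP/rho)
v = sqrt(2*25565/1077)
v = sqrt(47.474466)
v = 6.89 m/s


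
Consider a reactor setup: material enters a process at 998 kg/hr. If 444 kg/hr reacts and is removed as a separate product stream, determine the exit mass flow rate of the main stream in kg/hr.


Steady-state mass balance on the main outlet: F_out = F_in - F_removed
F_out = 998 - 444
F_out = 554 kg/hr


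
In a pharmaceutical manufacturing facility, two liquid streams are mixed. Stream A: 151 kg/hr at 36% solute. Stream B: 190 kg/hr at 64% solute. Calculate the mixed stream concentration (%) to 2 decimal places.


Mass balance on solute: F1*x1 + F2*x2 = F3*x3
F3 = F1 + F2 = 151 + 190 = 341 kg/hr
x3 = (F1*x1 + F2*x2)/F3
x3 = (151*0.36 + 190*0.64) / 341
x3 = 51.60%


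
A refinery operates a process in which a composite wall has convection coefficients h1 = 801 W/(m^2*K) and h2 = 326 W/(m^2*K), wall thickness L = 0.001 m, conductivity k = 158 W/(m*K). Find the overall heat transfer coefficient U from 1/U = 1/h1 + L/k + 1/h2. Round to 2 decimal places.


1/U = 1/h1 + L/k + 1/h2
1/U = 1/801 + 0.001/158 + 1/326
1/U = 0.0012484395 + 6.3291e-06 + 0.0030674847
1/U = 0.0043222533
U = 231.36 W/(m^2*K)


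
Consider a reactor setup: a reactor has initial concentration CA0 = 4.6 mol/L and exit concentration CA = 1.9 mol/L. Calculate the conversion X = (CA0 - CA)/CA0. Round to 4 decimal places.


X = (CA0 - CA) / CA0
X = (4.6 - 1.9) / 4.6
X = 2.7 / 4.6
X = 0.5870


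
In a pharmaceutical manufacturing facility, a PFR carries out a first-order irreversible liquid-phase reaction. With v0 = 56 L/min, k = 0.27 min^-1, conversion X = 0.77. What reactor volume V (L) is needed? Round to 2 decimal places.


V = (v0/k) * ln(1/(1-X))
V = (56/0.27) * ln(1/(1-0.77))
V = 207.407407 * ln(4.347826)
V = 207.407407 * 1.469676
V = 304.82 L


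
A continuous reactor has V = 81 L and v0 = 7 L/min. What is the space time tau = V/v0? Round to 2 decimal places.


tau = V / v0
tau = 81 / 7
tau = 11.57 min


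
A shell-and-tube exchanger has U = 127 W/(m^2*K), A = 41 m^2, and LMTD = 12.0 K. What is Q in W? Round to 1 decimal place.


Q = U * A * LMTD
Q = 127 * 41 * 12.0
Q = 62484.0 W


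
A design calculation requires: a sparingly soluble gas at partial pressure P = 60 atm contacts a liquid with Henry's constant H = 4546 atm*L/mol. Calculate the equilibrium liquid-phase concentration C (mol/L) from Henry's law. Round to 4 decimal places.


C = P / H
C = 60 / 4546
C = 0.0132 mol/L


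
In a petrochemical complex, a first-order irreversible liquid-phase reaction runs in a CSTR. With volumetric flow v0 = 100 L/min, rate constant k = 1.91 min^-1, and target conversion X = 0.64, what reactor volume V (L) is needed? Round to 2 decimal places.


V = v0 * X / (k * (1 - X))
V = 100 * 0.64 / (1.91 * (1 - 0.64))
V = 64.0 / (1.91 * 0.36)
V = 64.0 / 0.6876
V = 93.08 L


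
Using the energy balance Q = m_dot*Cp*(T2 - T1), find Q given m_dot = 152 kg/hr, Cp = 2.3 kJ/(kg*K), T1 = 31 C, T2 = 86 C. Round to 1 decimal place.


Q = m_dot * Cp * (T2 - T1)
Q = 152 * 2.3 * (86 - 31)
Q = 152 * 2.3 * 55
Q = 19228.0 kJ/hr


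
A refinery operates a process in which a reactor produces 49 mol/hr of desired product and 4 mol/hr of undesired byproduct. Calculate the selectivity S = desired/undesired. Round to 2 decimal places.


S = desired product rate / undesired product rate
S = 49 / 4
S = 12.25


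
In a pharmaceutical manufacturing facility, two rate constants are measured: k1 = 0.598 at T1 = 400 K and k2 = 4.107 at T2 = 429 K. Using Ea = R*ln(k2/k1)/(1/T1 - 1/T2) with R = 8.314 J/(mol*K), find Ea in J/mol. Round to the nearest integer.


Ea = R * ln(k2/k1) / (1/T1 - 1/T2)
ln(k2/k1) = ln(4.107/0.598) = 1.9268574
1/T1 - 1/T2 = 1/400 - 1/429 = 0.000168997669
Ea = 8.314 * 1.9268574 / 0.000168997669
Ea = 94794 J/mol


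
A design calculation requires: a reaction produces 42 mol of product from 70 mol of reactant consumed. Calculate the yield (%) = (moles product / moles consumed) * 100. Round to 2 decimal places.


Yield = (moles product / moles consumed) * 100%
Yield = (42 / 70) * 100
Yield = 0.6 * 100
Yield = 60.00%


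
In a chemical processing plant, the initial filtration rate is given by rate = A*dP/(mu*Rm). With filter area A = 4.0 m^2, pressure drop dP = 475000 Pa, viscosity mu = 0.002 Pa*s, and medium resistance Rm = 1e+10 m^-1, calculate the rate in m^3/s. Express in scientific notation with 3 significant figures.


rate = A * dP / (mu * Rm)
rate = 4.0 * 475000 / (0.002 * 1e+10)
rate = 1900000.0 / 2.000e+07
rate = 9.50e-02 m^3/s


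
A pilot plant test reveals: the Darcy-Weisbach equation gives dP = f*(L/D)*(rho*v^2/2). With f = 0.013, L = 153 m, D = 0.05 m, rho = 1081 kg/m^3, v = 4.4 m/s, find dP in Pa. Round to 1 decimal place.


dP = f * (L/D) * (rho*v^2/2)
dP = 0.013 * (153/0.05) * (1081*4.4^2/2)
L/D = 3060.0
rho*v^2/2 = 1081*19.36/2 = 10464.08
dP = 0.013 * 3060.0 * 10464.08
dP = 416261.1 Pa


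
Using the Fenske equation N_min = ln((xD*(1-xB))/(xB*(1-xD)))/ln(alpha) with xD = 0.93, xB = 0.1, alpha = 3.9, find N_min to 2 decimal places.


N_min = ln((xD*(1-xB))/(xB*(1-xD))) / ln(alpha)
Numerator inside ln: 0.837 / 0.007 = 119.571429
ln(119.571429) = 4.783914
ln(alpha) = ln(3.9) = 1.360977
N_min = 4.783914 / 1.360977 = 3.52


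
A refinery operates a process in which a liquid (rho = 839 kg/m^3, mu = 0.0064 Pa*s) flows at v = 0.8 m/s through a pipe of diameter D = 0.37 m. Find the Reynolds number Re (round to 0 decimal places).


Re = rho * v * D / mu
Re = 839 * 0.8 * 0.37 / 0.0064
Re = 248.344 / 0.0064
Re = 38804


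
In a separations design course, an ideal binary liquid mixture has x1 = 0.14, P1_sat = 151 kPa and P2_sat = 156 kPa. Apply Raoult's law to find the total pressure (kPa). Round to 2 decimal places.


P = x1*P1_sat + x2*P2_sat
x2 = 1 - x1 = 1 - 0.14 = 0.86
P = 0.14*151 + 0.86*156
P = 21.14 + 134.16
P = 155.30 kPa


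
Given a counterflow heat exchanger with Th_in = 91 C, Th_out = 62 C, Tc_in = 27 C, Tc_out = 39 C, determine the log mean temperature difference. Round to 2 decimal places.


dT1 = Th_in - Tc_out = 91 - 39 = 52
dT2 = Th_out - Tc_in = 62 - 27 = 35
LMTD = (dT1 - dT2) / ln(dT1/dT2)
LMTD = (52 - 35) / ln(52/35)
LMTD = 42.94 K


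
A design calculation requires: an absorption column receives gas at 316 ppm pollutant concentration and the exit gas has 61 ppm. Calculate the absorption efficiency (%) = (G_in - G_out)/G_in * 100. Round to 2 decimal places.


Efficiency = (G_in - G_out) / G_in * 100%
Efficiency = (316 - 61) / 316 * 100
Efficiency = 255 / 316 * 100
Efficiency = 80.70%


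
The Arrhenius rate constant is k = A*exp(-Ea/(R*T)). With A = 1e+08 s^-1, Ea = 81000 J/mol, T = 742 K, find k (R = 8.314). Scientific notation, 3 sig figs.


k = A * exp(-Ea/(R*T))
k = 1e+08 * exp(-81000 / (8.314 * 742))
k = 1e+08 * exp(-13.130193)
k = 1.98e+02


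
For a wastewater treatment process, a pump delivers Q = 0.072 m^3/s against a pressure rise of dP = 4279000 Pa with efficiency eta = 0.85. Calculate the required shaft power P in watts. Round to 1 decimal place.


P = Q * dP / eta
P = 0.072 * 4279000 / 0.85
P = 308088.0 / 0.85
P = 362456.5 W


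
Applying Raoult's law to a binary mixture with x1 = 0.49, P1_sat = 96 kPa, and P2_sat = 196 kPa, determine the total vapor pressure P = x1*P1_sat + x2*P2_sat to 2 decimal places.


P = x1*P1_sat + x2*P2_sat
x2 = 1 - x1 = 1 - 0.49 = 0.51
P = 0.49*96 + 0.51*196
P = 47.04 + 99.96
P = 147.00 kPa


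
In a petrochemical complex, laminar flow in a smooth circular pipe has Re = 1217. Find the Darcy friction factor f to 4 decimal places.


f = 64 / Re
f = 64 / 1217
f = 0.0526
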